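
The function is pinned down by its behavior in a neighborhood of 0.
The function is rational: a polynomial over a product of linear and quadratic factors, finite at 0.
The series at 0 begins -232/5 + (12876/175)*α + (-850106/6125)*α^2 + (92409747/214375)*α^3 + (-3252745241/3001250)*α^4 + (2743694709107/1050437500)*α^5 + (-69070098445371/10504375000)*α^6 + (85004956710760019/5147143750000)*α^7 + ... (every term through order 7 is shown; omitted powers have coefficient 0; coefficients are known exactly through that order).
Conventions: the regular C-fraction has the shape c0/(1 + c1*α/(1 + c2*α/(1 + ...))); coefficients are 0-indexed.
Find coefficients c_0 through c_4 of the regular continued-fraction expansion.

The regular C-fraction coefficients are [-232/5, 111/70, 1168/3885, 4339957/567210, -5030208645/633633722].

Taylor coefficients (read off): a_0 = -232/5, a_1 = 12876/175, a_2 = -850106/6125, a_3 = 92409747/214375, a_4 = -3252745241/3001250.
c0 = a_0 = -232/5. Peel one level at a time: if S = 1 + c*α/S' with S'(0) = 1, then c is the α-coefficient of S and S' = c*α/(S - 1).
S_1 = c0/f = 1 + (111/70)*α + (-584/1225)*α^2 + ...; c1 = 111/70.
S_2 = c1*α/(S_1 - 1) = 1 + (1168/3885)*α + (-34719656/15093225)*α^2 + ...; c2 = 1168/3885.
S_3 = c2*α/(S_2 - 1) = 1 + (4339957/567210)*α + (1294777/21316)*α^2 + ...; c3 = 4339957/567210.
S_4 = c3*α/(S_3 - 1) = 1 + (-5030208645/633633722)*α + ...; c4 = -5030208645/633633722.


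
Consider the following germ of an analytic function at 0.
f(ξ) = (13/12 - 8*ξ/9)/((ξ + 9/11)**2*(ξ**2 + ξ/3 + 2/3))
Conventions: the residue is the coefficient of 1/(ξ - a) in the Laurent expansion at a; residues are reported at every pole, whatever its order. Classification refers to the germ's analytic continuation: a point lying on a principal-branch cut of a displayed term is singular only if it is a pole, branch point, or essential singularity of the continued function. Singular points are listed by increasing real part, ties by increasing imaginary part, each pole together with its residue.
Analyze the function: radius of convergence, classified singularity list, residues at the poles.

Denominator factor (ξ + 9/11)^2: pole of order 2 at -9/11, modulus 9/11.
Denominator factor (ξ**2 + ξ/3 + 2/3): discriminant -23/9, complex-conjugate roots (-1/6) + ((1/6)*sqrt(23))*i and (-1/6) - ((1/6)*sqrt(23))*i; poles of order 1, moduli (1/3)*sqrt(6) and (1/3)*sqrt(6).
The radius of convergence is the smallest modulus among the singular points: (1/3)*sqrt(6).
At the order-2 pole -9/11 set g(ξ) = (ξ - (-9/11))^2*f(ξ) = (13/12 - 8*ξ/9)/(ξ**2 + ξ/3 + 2/3).
Order-2 pole: residue = g'(a); g'(-9/11) = 2235959/1787952, so the residue is 2235959/1787952.
The factor ξ**2 + ξ/3 + 2/3 splits as (ξ - a)(ξ - a') with a = (-1/6) - ((1/6)*sqrt(23))*i, a' = (-1/6) + ((1/6)*sqrt(23))*i. At the order-1 pole a set g(ξ) = (ξ - a)*f(ξ) = [(13/12 - 8*ξ/9)/(ξ + 9/11)**2] / (ξ - a').
Simple pole: residue = g(a) at a = (-1/6) - ((1/6)*sqrt(23))*i, which is (-2235959/3575904) - ((9525725/82245792)*sqrt(23))*i.
The factor ξ**2 + ξ/3 + 2/3 splits as (ξ - a)(ξ - a') with a = (-1/6) + ((1/6)*sqrt(23))*i, a' = (-1/6) - ((1/6)*sqrt(23))*i. At the order-1 pole a set g(ξ) = (ξ - a)*f(ξ) = [(13/12 - 8*ξ/9)/(ξ + 9/11)**2] / (ξ - a').
Simple pole: residue = g(a) at a = (-1/6) + ((1/6)*sqrt(23))*i, which is (-2235959/3575904) + ((9525725/82245792)*sqrt(23))*i.
List the singular points by increasing real part (a conjugate pair: the negative imaginary part first).

Radius of convergence at 0: (1/3)*sqrt(6).
At -9/11: a pole of order 2; residue 2235959/1787952.
At (-1/6) - ((1/6)*sqrt(23))*i: a pole of order 1; residue (-2235959/3575904) - ((9525725/82245792)*sqrt(23))*i.
At (-1/6) + ((1/6)*sqrt(23))*i: a pole of order 1; residue (-2235959/3575904) + ((9525725/82245792)*sqrt(23))*i.


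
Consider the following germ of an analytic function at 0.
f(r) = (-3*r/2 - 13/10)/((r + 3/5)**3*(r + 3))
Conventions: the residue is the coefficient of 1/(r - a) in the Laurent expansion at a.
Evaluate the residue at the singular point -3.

At the order-1 pole -3 set g(r) = (r - (-3))*f(r) = (-3*r/2 - 13/10)/(r + 3/5)**3.
Simple pole: residue = g(a) at a = -3, which is -25/108.

The residue is -25/108.


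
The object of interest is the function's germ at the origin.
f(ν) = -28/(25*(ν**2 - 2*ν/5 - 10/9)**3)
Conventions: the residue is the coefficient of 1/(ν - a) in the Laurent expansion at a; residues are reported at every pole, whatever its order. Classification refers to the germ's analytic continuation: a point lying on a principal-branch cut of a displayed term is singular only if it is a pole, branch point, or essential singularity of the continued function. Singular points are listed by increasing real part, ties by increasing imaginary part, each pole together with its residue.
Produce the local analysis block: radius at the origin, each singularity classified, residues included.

Radius of convergence at 0: -1/5 + (1/15)*sqrt(259).
At 1/5 - (1/15)*sqrt(259): a pole of order 3; residue (91125/9927988)*sqrt(259).
At 1/5 + (1/15)*sqrt(259): a pole of order 3; residue -(91125/9927988)*sqrt(259).

Denominator factor (ν**2 - 2*ν/5 - 10/9)^3: discriminant 1036/225, real irrational roots 1/5 + (1/15)*sqrt(259) and 1/5 - (1/15)*sqrt(259); poles of order 3, moduli 1/5 + (1/15)*sqrt(259) and -1/5 + (1/15)*sqrt(259).
The radius of convergence is the smallest modulus among the singular points: -1/5 + (1/15)*sqrt(259).
The factor ν**2 - 2*ν/5 - 10/9 splits as (ν - a)(ν - a') with a = 1/5 - (1/15)*sqrt(259), a' = 1/5 + (1/15)*sqrt(259). At the order-3 pole a set g(ν) = (ν - a)^3*f(ν) = [-28/25] / (ν - a')^3.
Order-3 pole: residue = g''(a)/2; g''(1/5 - (1/15)*sqrt(259)) = (91125/4963994)*sqrt(259), so the residue is (91125/9927988)*sqrt(259).
The factor ν**2 - 2*ν/5 - 10/9 splits as (ν - a)(ν - a') with a = 1/5 + (1/15)*sqrt(259), a' = 1/5 - (1/15)*sqrt(259). At the order-3 pole a set g(ν) = (ν - a)^3*f(ν) = [-28/25] / (ν - a')^3.
Order-3 pole: residue = g''(a)/2; g''(1/5 + (1/15)*sqrt(259)) = -(91125/4963994)*sqrt(259), so the residue is -(91125/9927988)*sqrt(259).
List the singular points by increasing real part (a conjugate pair: the negative imaginary part first).


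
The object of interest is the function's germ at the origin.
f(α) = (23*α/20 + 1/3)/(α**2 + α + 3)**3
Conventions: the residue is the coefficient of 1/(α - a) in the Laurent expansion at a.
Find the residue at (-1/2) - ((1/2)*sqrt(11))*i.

The factor α**2 + α + 3 splits as (α - a)(α - a') with a = (-1/2) - ((1/2)*sqrt(11))*i, a' = (-1/2) + ((1/2)*sqrt(11))*i. At the order-3 pole a set g(α) = (α - a)^3*f(α) = [23*α/20 + 1/3] / (α - a')^3.
Order-3 pole: residue = g''(a)/2; g''((-1/2) - ((1/2)*sqrt(11))*i) = -((29/13310)*sqrt(11))*i, so the residue is -((29/26620)*sqrt(11))*i.

The residue is -((29/26620)*sqrt(11))*i.


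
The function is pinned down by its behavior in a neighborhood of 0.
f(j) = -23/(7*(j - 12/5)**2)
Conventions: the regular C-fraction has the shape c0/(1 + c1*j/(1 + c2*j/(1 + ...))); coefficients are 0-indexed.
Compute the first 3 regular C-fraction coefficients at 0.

Taylor coefficients (expand at 0): a_0 = -575/1008, a_1 = -2875/6048, a_2 = -14375/48384.
c0 = a_0 = -575/1008. Peel one level at a time: if S = 1 + c*j/S' with S'(0) = 1, then c is the j-coefficient of S and S' = c*j/(S - 1).
S_1 = c0/f = 1 + (-5/6)*j + (25/144)*j^2 + ...; c1 = -5/6.
S_2 = c1*j/(S_1 - 1) = 1 + (5/24)*j + ...; c2 = 5/24.

The regular C-fraction coefficients are [-575/1008, -5/6, 5/24].


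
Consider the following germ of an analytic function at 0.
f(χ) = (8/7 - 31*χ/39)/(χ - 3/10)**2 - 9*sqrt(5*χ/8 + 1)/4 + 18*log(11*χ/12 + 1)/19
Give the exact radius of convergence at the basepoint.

The radius of convergence is 3/10.

Denominator factor (χ - 3/10)^2: pole of order 2 at 3/10, modulus 3/10.
Branch term (-9/4)*sqrt(1 - χ/(-8/5)): its argument vanishes at χ = -8/5, a square-root branch point, modulus 8/5.
Branch term (18/19)*log(1 - χ/(-12/11)): its argument vanishes at χ = -12/11, a logarithmic branch point, modulus 12/11.
The radius of convergence is the smallest modulus among the singular points: 3/10.


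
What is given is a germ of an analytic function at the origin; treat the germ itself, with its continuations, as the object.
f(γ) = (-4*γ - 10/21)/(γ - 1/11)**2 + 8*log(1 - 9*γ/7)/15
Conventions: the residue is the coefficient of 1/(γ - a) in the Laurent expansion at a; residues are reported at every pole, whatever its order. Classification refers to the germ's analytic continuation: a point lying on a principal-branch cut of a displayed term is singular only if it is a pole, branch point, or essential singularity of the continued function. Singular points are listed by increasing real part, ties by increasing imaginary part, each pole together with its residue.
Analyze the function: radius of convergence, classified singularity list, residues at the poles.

Denominator factor (γ - 1/11)^2: pole of order 2 at 1/11, modulus 1/11.
Branch term (8/15)*log(1 - γ/(7/9)): its argument vanishes at γ = 7/9, a logarithmic branch point, modulus 7/9.
The radius of convergence is the smallest modulus among the singular points: 1/11.
The branch term is analytic at 1/11 and contributes nothing to the residue; only the rational part matters.
At the order-2 pole 1/11 set g(γ) = (γ - (1/11))^2*(rational part) = -4*γ - 10/21.
Order-2 pole: residue = g'(a); g'(1/11) = -4, so the residue is -4.
List the singular points by increasing real part (a conjugate pair: the negative imaginary part first).

Radius of convergence at 0: 1/11.
At 1/11: a pole of order 2; residue -4.
At 7/9: a logarithmic branch point.


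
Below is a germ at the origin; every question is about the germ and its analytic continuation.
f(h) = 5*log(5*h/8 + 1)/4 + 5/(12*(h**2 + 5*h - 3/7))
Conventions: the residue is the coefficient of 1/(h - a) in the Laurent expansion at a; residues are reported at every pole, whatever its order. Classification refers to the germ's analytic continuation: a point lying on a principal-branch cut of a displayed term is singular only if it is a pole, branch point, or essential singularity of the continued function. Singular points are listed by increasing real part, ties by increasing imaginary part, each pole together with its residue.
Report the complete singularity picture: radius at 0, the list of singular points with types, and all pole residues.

Radius of convergence at 0: -5/2 + (1/14)*sqrt(1309).
At -5/2 - (1/14)*sqrt(1309): a pole of order 1; residue -(5/2244)*sqrt(1309).
At -8/5: a logarithmic branch point.
At -5/2 + (1/14)*sqrt(1309): a pole of order 1; residue (5/2244)*sqrt(1309).

Denominator factor (h**2 + 5*h - 3/7): discriminant 187/7, real irrational roots -5/2 + (1/14)*sqrt(1309) and -5/2 - (1/14)*sqrt(1309); poles of order 1, moduli -5/2 + (1/14)*sqrt(1309) and 5/2 + (1/14)*sqrt(1309).
Branch term (5/4)*log(1 - h/(-8/5)): its argument vanishes at h = -8/5, a logarithmic branch point, modulus 8/5.
The radius of convergence is the smallest modulus among the singular points: -5/2 + (1/14)*sqrt(1309).
The branch term is analytic at -5/2 - (1/14)*sqrt(1309) and contributes nothing to the residue; only the rational part matters.
The factor h**2 + 5*h - 3/7 splits as (h - a)(h - a') with a = -5/2 - (1/14)*sqrt(1309), a' = -5/2 + (1/14)*sqrt(1309). At the order-1 pole a set g(h) = (h - a)*(rational part) = [5/12] / (h - a').
Simple pole: residue = g(a) at a = -5/2 - (1/14)*sqrt(1309), which is -(5/2244)*sqrt(1309).
The branch term is analytic at -5/2 + (1/14)*sqrt(1309) and contributes nothing to the residue; only the rational part matters.
The factor h**2 + 5*h - 3/7 splits as (h - a)(h - a') with a = -5/2 + (1/14)*sqrt(1309), a' = -5/2 - (1/14)*sqrt(1309). At the order-1 pole a set g(h) = (h - a)*(rational part) = [5/12] / (h - a').
Simple pole: residue = g(a) at a = -5/2 + (1/14)*sqrt(1309), which is (5/2244)*sqrt(1309).
List the singular points by increasing real part (a conjugate pair: the negative imaginary part first).


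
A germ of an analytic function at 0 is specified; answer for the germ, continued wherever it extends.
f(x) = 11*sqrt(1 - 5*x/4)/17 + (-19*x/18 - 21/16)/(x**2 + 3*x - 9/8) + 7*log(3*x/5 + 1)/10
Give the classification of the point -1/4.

Denominator factors: x**2 + 3*x - 9/8 = -29/16 at x = -1/4 — none vanishes.
Branch term log(1 - x/(-5/3)): argument at -1/4 is 17/20, nonzero, so -1/4 is not its branch point (a point on a principal cut is still regular for the continued germ).
Branch term sqrt(1 - x/(4/5)): argument at -1/4 is 21/16, nonzero, so -1/4 is not its branch point (a point on a principal cut is still regular for the continued germ).
So the germ continues analytically to -1/4.

The point is a regular point.


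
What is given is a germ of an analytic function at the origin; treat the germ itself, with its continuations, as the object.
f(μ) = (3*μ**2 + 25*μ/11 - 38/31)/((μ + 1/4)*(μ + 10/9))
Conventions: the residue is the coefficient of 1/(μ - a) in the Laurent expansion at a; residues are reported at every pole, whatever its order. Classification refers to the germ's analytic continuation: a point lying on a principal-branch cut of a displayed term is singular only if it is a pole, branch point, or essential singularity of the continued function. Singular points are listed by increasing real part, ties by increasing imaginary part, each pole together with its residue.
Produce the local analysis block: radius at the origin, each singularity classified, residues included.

Denominator factor (μ + 1/4): pole of order 1 at -1/4, modulus 1/4.
Denominator factor (μ + 10/9): pole of order 1 at -10/9, modulus 10/9.
The radius of convergence is the smallest modulus among the singular points: 1/4.
At the order-1 pole -10/9 set g(μ) = (μ - (-10/9))*f(μ) = (3*μ**2 + 25*μ/11 - 38/31)/(μ + 1/4).
Simple pole: residue = g(a) at a = -10/9, which is 1744/31713.
At the order-1 pole -1/4 set g(μ) = (μ - (-1/4))*f(μ) = (3*μ**2 + 25*μ/11 - 38/31)/(μ + 10/9).
Simple pole: residue = g(a) at a = -1/4, which is -78885/42284.
List the singular points by increasing real part (a conjugate pair: the negative imaginary part first).

Radius of convergence at 0: 1/4.
At -10/9: a pole of order 1; residue 1744/31713.
At -1/4: a pole of order 1; residue -78885/42284.


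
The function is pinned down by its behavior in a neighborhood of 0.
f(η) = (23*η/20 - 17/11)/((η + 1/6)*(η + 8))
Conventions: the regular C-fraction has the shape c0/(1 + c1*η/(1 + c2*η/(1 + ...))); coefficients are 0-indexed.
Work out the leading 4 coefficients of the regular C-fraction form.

The regular C-fraction coefficients are [-51/44, 4671/680, -451721/529380, 170/1557].

Taylor coefficients (expand at 0): a_0 = -51/44, a_1 = 14013/1760, a_2 = -674397/14080, a_3 = 32372829/112640.
c0 = a_0 = -51/44. Peel one level at a time: if S = 1 + c*η/S' with S'(0) = 1, then c is the η-coefficient of S and S' = c*η/(S - 1).
S_1 = c0/f = 1 + (4671/680)*η + (1355163/231200)*η^2 + ...; c1 = 4671/680.
S_2 = c1*η/(S_1 - 1) = 1 + (-451721/529380)*η + (451721/4848498)*η^2 + ...; c2 = -451721/529380.
S_3 = c2*η/(S_2 - 1) = 1 + (170/1557)*η + ...; c3 = 170/1557.


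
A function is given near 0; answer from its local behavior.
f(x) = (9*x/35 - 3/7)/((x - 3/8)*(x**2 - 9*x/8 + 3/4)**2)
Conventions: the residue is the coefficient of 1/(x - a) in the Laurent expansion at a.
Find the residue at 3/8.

At the order-1 pole 3/8 set g(x) = (x - (3/8))*f(x) = (9*x/35 - 3/7)/(x**2 - 9*x/8 + 3/4)**2.
Simple pole: residue = g(a) at a = 3/8, which is -3968/2625.

The residue is -3968/2625.


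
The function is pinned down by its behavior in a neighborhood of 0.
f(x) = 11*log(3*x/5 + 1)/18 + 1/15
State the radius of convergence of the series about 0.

The radius of convergence is 5/3.

Branch term (11/18)*log(1 - x/(-5/3)): its argument vanishes at x = -5/3, a logarithmic branch point, modulus 5/3.
The radius of convergence is the smallest modulus among the singular points: 5/3.


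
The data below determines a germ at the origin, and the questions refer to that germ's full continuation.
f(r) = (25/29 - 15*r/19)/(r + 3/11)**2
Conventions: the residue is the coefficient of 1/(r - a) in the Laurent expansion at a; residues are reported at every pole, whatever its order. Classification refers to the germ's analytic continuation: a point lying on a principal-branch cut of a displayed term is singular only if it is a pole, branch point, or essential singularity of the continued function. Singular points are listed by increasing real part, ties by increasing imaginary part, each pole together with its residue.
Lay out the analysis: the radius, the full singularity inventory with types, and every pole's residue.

Denominator factor (r + 3/11)^2: pole of order 2 at -3/11, modulus 3/11.
The radius of convergence is the smallest modulus among the singular points: 3/11.
At the order-2 pole -3/11 set g(r) = (r - (-3/11))^2*f(r) = 25/29 - 15*r/19.
Order-2 pole: residue = g'(a); g'(-3/11) = -15/19, so the residue is -15/19.

Radius of convergence at 0: 3/11.
At -3/11: a pole of order 2; residue -15/19.


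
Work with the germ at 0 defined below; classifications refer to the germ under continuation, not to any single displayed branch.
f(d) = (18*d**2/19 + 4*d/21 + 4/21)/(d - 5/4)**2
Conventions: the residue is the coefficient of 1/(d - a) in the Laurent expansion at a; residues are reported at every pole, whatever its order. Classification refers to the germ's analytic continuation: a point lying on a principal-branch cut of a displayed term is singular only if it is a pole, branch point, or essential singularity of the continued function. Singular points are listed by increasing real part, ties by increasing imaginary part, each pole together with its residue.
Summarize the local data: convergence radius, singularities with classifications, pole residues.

Denominator factor (d - 5/4)^2: pole of order 2 at 5/4, modulus 5/4.
The radius of convergence is the smallest modulus among the singular points: 5/4.
At the order-2 pole 5/4 set g(d) = (d - (5/4))^2*f(d) = 18*d**2/19 + 4*d/21 + 4/21.
Order-2 pole: residue = g'(a); g'(5/4) = 1021/399, so the residue is 1021/399.

Radius of convergence at 0: 5/4.
At 5/4: a pole of order 2; residue 1021/399.


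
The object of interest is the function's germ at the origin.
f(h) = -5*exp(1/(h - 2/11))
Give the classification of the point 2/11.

The point is an essential singularity.

The exponent 1/(h - (2/11)) has a pole at 2/11, so exp(1/(h - (2/11))) takes every nonzero value near it: an essential singularity (not a pole of any order).


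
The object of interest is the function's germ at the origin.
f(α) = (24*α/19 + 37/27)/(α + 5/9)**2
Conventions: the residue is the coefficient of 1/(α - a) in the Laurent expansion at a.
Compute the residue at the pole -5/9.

The residue is 24/19.

At the order-2 pole -5/9 set g(α) = (α - (-5/9))^2*f(α) = 24*α/19 + 37/27.
Order-2 pole: residue = g'(a); g'(-5/9) = 24/19, so the residue is 24/19.


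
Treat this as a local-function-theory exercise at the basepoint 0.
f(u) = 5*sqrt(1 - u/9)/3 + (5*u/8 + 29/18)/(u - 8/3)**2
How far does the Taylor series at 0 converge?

Denominator factor (u - 8/3)^2: pole of order 2 at 8/3, modulus 8/3.
Branch term (5/3)*sqrt(1 - u/(9)): its argument vanishes at u = 9, a square-root branch point, modulus 9.
The radius of convergence is the smallest modulus among the singular points: 8/3.

The radius of convergence is 8/3.


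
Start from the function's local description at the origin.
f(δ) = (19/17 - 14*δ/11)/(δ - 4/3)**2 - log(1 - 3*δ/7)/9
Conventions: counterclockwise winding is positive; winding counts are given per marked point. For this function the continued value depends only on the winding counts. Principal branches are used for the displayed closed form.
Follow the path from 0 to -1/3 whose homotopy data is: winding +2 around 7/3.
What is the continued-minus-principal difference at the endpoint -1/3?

Continued minus principal equals -(4/9)*pi*i.

The rational part is single-valued and drops out of the difference; each branch term changes only by its own monodromy.
(-1/9)*log(1 - δ/(7/3)): each positive loop around 7/3 adds 2*pi*i to the log, so winding +2 contributes (-1/9)*(2)*2*pi*i = -(4/9)*pi*i.
Summing the contributions at δ = -1/3 gives -(4/9)*pi*i.


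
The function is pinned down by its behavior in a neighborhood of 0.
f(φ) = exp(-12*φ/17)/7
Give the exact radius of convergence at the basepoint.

The radius of convergence is infinite.

The factor exp(-12*φ/17) is entire and contributes no finite singular point.
The polynomial part has no poles.
No finite singular points: the Taylor series at 0 converges everywhere.


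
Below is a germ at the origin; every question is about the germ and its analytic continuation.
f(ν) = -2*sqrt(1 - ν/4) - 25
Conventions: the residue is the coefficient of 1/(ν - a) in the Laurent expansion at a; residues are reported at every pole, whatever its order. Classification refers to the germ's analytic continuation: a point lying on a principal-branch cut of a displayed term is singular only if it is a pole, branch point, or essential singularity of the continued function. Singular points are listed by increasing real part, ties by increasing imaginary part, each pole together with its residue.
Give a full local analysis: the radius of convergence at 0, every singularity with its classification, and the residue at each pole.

Radius of convergence at 0: 4.
At 4: an algebraic (square-root) branch point.

Branch term (-2)*sqrt(1 - ν/(4)): its argument vanishes at ν = 4, a square-root branch point, modulus 4.
The radius of convergence is the smallest modulus among the singular points: 4.


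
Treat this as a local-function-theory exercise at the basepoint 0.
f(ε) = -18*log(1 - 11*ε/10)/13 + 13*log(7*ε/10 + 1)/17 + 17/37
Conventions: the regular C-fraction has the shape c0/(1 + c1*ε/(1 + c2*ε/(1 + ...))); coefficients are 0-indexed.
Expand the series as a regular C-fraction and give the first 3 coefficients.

The regular C-fraction coefficients are [17/37, -168313/37570, 1423316709/341811860].

Taylor coefficients (expand at 0): a_0 = 17/37, a_1 = 4549/2210, a_2 = 5749/8840.
c0 = a_0 = 17/37. Peel one level at a time: if S = 1 + c*ε/S' with S'(0) = 1, then c is the ε-coefficient of S and S' = c*ε/(S - 1).
S_1 = c0/f = 1 + (-168313/37570)*ε + (52662718233/2823009800)*ε^2 + ...; c1 = -168313/37570.
S_2 = c1*ε/(S_1 - 1) = 1 + (1423316709/341811860)*ε + ...; c2 = 1423316709/341811860.


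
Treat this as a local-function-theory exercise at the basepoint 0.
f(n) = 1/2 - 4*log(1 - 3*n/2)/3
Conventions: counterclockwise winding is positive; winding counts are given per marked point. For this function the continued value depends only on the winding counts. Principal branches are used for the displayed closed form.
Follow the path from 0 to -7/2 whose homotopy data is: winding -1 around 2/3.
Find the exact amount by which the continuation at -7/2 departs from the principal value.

The rational part is single-valued and drops out of the difference; each branch term changes only by its own monodromy.
(-4/3)*log(1 - n/(2/3)): each positive loop around 2/3 adds 2*pi*i to the log, so winding -1 contributes (-4/3)*(-1)*2*pi*i = (8/3)*pi*i.
Summing the contributions at n = -7/2 gives (8/3)*pi*i.

Continued minus principal equals (8/3)*pi*i.


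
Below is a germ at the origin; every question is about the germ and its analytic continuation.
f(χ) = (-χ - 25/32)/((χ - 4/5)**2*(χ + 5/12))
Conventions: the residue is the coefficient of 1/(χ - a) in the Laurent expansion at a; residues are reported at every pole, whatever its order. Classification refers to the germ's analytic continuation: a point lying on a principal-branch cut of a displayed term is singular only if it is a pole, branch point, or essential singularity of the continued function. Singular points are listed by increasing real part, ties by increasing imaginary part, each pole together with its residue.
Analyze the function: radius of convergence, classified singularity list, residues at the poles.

Denominator factor (χ - 4/5)^2: pole of order 2 at 4/5, modulus 4/5.
Denominator factor (χ + 5/12): pole of order 1 at -5/12, modulus 5/12.
The radius of convergence is the smallest modulus among the singular points: 5/12.
At the order-1 pole -5/12 set g(χ) = (χ - (-5/12))*f(χ) = (-χ - 25/32)/(χ - 4/5)**2.
Simple pole: residue = g(a) at a = -5/12, which is -2625/10658.
At the order-2 pole 4/5 set g(χ) = (χ - (4/5))^2*f(χ) = (-χ - 25/32)/(χ + 5/12).
Order-2 pole: residue = g'(a); g'(4/5) = 2625/10658, so the residue is 2625/10658.
List the singular points by increasing real part (a conjugate pair: the negative imaginary part first).

Radius of convergence at 0: 5/12.
At -5/12: a pole of order 1; residue -2625/10658.
At 4/5: a pole of order 2; residue 2625/10658.


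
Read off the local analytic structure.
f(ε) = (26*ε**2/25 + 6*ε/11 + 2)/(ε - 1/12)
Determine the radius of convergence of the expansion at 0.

Denominator factor (ε - 1/12): pole of order 1 at 1/12, modulus 1/12.
The radius of convergence is the smallest modulus among the singular points: 1/12.

The radius of convergence is 1/12.


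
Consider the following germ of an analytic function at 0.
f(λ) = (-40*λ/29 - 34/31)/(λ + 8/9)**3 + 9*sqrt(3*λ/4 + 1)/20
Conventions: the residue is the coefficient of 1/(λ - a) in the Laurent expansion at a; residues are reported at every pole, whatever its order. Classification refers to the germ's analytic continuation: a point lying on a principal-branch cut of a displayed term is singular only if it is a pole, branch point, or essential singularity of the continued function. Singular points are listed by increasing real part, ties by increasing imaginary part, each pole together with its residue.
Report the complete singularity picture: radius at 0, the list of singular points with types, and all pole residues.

Radius of convergence at 0: 8/9.
At -4/3: an algebraic (square-root) branch point.
At -8/9: a pole of order 3; residue 0.

Denominator factor (λ + 8/9)^3: pole of order 3 at -8/9, modulus 8/9.
Branch term (9/20)*sqrt(1 - λ/(-4/3)): its argument vanishes at λ = -4/3, a square-root branch point, modulus 4/3.
The radius of convergence is the smallest modulus among the singular points: 8/9.
The branch term is analytic at -8/9 and contributes nothing to the residue; only the rational part matters.
At the order-3 pole -8/9 set g(λ) = (λ - (-8/9))^3*(rational part) = -40*λ/29 - 34/31.
Order-3 pole: residue = g''(a)/2; g''(-8/9) = 0, so the residue is 0.
List the singular points by increasing real part (a conjugate pair: the negative imaginary part first).


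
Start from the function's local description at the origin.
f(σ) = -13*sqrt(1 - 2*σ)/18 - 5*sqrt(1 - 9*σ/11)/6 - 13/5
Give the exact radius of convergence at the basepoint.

The radius of convergence is 1/2.

Branch term (-13/18)*sqrt(1 - σ/(1/2)): its argument vanishes at σ = 1/2, a square-root branch point, modulus 1/2.
Branch term (-5/6)*sqrt(1 - σ/(11/9)): its argument vanishes at σ = 11/9, a square-root branch point, modulus 11/9.
The radius of convergence is the smallest modulus among the singular points: 1/2.


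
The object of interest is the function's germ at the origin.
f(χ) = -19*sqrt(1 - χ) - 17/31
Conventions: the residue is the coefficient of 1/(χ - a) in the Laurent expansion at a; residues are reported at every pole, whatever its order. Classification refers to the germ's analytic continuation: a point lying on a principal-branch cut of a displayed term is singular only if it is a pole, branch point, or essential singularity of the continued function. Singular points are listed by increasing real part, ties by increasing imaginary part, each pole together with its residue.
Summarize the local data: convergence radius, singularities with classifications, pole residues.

Radius of convergence at 0: 1.
At 1: an algebraic (square-root) branch point.

Branch term (-19)*sqrt(1 - χ/(1)): its argument vanishes at χ = 1, a square-root branch point, modulus 1.
The radius of convergence is the smallest modulus among the singular points: 1.


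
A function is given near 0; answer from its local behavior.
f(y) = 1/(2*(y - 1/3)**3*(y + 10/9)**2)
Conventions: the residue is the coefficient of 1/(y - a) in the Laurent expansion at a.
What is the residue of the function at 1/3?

The residue is 19683/57122.

At the order-3 pole 1/3 set g(y) = (y - (1/3))^3*f(y) = 1/(2*(y + 10/9)**2).
Order-3 pole: residue = g''(a)/2; g''(1/3) = 19683/28561, so the residue is 19683/57122.


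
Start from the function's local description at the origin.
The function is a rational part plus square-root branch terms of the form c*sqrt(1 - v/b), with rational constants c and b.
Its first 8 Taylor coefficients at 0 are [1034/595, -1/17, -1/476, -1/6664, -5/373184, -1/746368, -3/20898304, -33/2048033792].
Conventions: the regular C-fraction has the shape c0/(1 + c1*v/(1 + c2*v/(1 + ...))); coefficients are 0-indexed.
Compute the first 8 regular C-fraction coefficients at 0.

The regular C-fraction coefficients are [1034/595, 35/1034, -1007/14476, -517/28196, -1497/28196, -1007/41916, -1987/41916, -1497/55636].

Taylor coefficients (read off): a_0 = 1034/595, a_1 = -1/17, a_2 = -1/476, a_3 = -1/6664, a_4 = -5/373184, a_5 = -1/746368, a_6 = -3/20898304, a_7 = -33/2048033792.
c0 = a_0 = 1034/595. Peel one level at a time: if S = 1 + c*v/S' with S'(0) = 1, then c is the v-coefficient of S and S' = c*v/(S - 1).
S_1 = c0/f = 1 + (35/1034)*v + (5035/2138312)*v^2 + ...; c1 = 35/1034.
S_2 = c1*v/(S_1 - 1) = 1 + (-1007/14476)*v + (-1/784)*v^2 + ...; c2 = -1007/14476.
S_3 = c2*v/(S_2 - 1) = 1 + (-517/28196)*v + (-773949/795014416)*v^2 + ...; c3 = -517/28196.
S_4 = c3*v/(S_3 - 1) = 1 + (-1497/28196)*v + (-1/784)*v^2 + ...; c4 = -1497/28196.
S_5 = c4*v/(S_4 - 1) = 1 + (-1007/41916)*v + (-2000909/1756951056)*v^2 + ...; c5 = -1007/41916.
S_6 = c5*v/(S_5 - 1) = 1 + (-1987/41916)*v + (-1/784)*v^2 + ...; c6 = -1987/41916.
S_7 = c6*v/(S_6 - 1) = 1 + (-1497/55636)*v + ...; c7 = -1497/55636.


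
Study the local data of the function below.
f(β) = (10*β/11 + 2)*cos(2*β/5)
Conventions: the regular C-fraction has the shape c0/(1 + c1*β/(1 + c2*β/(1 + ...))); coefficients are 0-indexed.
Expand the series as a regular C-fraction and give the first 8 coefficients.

Taylor coefficients (expand at 0): a_0 = 2, a_1 = 10/11, a_2 = -4/25, a_3 = -4/55, a_4 = 4/1875, a_5 = 4/4125, a_6 = -8/703125, a_7 = -8/1546875.
c0 = a_0 = 2. Peel one level at a time: if S = 1 + c*β/S' with S'(0) = 1, then c is the β-coefficient of S and S' = c*β/(S - 1).
S_1 = c0/f = 1 + (-5/11)*β + (867/3025)*β^2 + ...; c1 = -5/11.
S_2 = c1*β/(S_1 - 1) = 1 + (867/1375)*β + (1734/15625)*β^2 + ...; c2 = 867/1375.
S_3 = c2*β/(S_2 - 1) = 1 + (-22/125)*β + (-242/13005)*β^2 + ...; c3 = -22/125.
S_4 = c3*β/(S_3 - 1) = 1 + (-275/2601)*β + (-249500/6765201)*β^2 + ...; c4 = -275/2601.
S_5 = c4*β/(S_4 - 1) = 1 + (-9980/28611)*β + (31502221/196700625)*β^2 + ...; c5 = -9980/28611.
S_6 = c5*β/(S_5 - 1) = 1 + (31502221/68612500)*β + (81937276821/38906406250000)*β^2 + ...; c6 = 31502221/68612500.
S_7 = c6*β/(S_6 - 1) = 1 + (-28611/6237500)*β + ...; c7 = -28611/6237500.

The regular C-fraction coefficients are [2, -5/11, 867/1375, -22/125, -275/2601, -9980/28611, 31502221/68612500, -28611/6237500].


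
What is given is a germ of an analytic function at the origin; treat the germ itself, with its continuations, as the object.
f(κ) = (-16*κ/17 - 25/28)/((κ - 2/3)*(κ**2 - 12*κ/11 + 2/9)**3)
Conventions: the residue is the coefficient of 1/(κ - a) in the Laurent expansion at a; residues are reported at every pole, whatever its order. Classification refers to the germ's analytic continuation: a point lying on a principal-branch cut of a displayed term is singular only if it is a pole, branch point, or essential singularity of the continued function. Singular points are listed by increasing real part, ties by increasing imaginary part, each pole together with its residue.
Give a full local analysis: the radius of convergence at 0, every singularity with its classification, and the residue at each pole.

Radius of convergence at 0: 6/11 - (1/33)*sqrt(82).
At 6/11 - (1/33)*sqrt(82): a pole of order 3; residue -26006409/7616 + (85963256577/299944192)*sqrt(82).
At 2/3: a pole of order 1; residue 26006409/3808.
At 6/11 + (1/33)*sqrt(82): a pole of order 3; residue -26006409/7616 - (85963256577/299944192)*sqrt(82).

Denominator factor (κ - 2/3): pole of order 1 at 2/3, modulus 2/3.
Denominator factor (κ**2 - 12*κ/11 + 2/9)^3: discriminant 328/1089, real irrational roots 6/11 + (1/33)*sqrt(82) and 6/11 - (1/33)*sqrt(82); poles of order 3, moduli 6/11 + (1/33)*sqrt(82) and 6/11 - (1/33)*sqrt(82).
The radius of convergence is the smallest modulus among the singular points: 6/11 - (1/33)*sqrt(82).
The factor κ**2 - 12*κ/11 + 2/9 splits as (κ - a)(κ - a') with a = 6/11 - (1/33)*sqrt(82), a' = 6/11 + (1/33)*sqrt(82). At the order-3 pole a set g(κ) = (κ - a)^3*f(κ) = [(-16*κ/17 - 25/28)/(κ - 2/3)] / (κ - a')^3.
Order-3 pole: residue = g''(a)/2; g''(6/11 - (1/33)*sqrt(82)) = -26006409/3808 + (85963256577/149972096)*sqrt(82), so the residue is -26006409/7616 + (85963256577/299944192)*sqrt(82).
At the order-1 pole 2/3 set g(κ) = (κ - (2/3))*f(κ) = (-16*κ/17 - 25/28)/(κ**2 - 12*κ/11 + 2/9)**3.
Simple pole: residue = g(a) at a = 2/3, which is 26006409/3808.
The factor κ**2 - 12*κ/11 + 2/9 splits as (κ - a)(κ - a') with a = 6/11 + (1/33)*sqrt(82), a' = 6/11 - (1/33)*sqrt(82). At the order-3 pole a set g(κ) = (κ - a)^3*f(κ) = [(-16*κ/17 - 25/28)/(κ - 2/3)] / (κ - a')^3.
Order-3 pole: residue = g''(a)/2; g''(6/11 + (1/33)*sqrt(82)) = -26006409/3808 - (85963256577/149972096)*sqrt(82), so the residue is -26006409/7616 - (85963256577/299944192)*sqrt(82).
List the singular points by increasing real part (a conjugate pair: the negative imaginary part first).


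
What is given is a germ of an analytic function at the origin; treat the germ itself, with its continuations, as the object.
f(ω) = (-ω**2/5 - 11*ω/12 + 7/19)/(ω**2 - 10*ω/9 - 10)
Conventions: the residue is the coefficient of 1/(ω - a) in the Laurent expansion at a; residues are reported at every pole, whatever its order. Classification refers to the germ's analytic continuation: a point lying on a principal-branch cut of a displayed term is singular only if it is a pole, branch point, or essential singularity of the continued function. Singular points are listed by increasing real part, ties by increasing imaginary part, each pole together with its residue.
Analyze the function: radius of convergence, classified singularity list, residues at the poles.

Radius of convergence at 0: -5/9 + (1/9)*sqrt(835).
At 5/9 - (1/9)*sqrt(835): a pole of order 1; residue -41/72 + (13939/1142280)*sqrt(835).
At 5/9 + (1/9)*sqrt(835): a pole of order 1; residue -41/72 - (13939/1142280)*sqrt(835).

Denominator factor (ω**2 - 10*ω/9 - 10): discriminant 3340/81, real irrational roots 5/9 + (1/9)*sqrt(835) and 5/9 - (1/9)*sqrt(835); poles of order 1, moduli 5/9 + (1/9)*sqrt(835) and -5/9 + (1/9)*sqrt(835).
The radius of convergence is the smallest modulus among the singular points: -5/9 + (1/9)*sqrt(835).
The factor ω**2 - 10*ω/9 - 10 splits as (ω - a)(ω - a') with a = 5/9 - (1/9)*sqrt(835), a' = 5/9 + (1/9)*sqrt(835). At the order-1 pole a set g(ω) = (ω - a)*f(ω) = [-ω**2/5 - 11*ω/12 + 7/19] / (ω - a').
Simple pole: residue = g(a) at a = 5/9 - (1/9)*sqrt(835), which is -41/72 + (13939/1142280)*sqrt(835).
The factor ω**2 - 10*ω/9 - 10 splits as (ω - a)(ω - a') with a = 5/9 + (1/9)*sqrt(835), a' = 5/9 - (1/9)*sqrt(835). At the order-1 pole a set g(ω) = (ω - a)*f(ω) = [-ω**2/5 - 11*ω/12 + 7/19] / (ω - a').
Simple pole: residue = g(a) at a = 5/9 + (1/9)*sqrt(835), which is -41/72 - (13939/1142280)*sqrt(835).
List the singular points by increasing real part (a conjugate pair: the negative imaginary part first).


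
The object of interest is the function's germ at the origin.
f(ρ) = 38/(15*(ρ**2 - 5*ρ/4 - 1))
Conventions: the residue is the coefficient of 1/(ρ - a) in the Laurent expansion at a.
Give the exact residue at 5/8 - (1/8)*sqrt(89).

The residue is -(152/1335)*sqrt(89).

The factor ρ**2 - 5*ρ/4 - 1 splits as (ρ - a)(ρ - a') with a = 5/8 - (1/8)*sqrt(89), a' = 5/8 + (1/8)*sqrt(89). At the order-1 pole a set g(ρ) = (ρ - a)*f(ρ) = [38/15] / (ρ - a').
Simple pole: residue = g(a) at a = 5/8 - (1/8)*sqrt(89), which is -(152/1335)*sqrt(89).


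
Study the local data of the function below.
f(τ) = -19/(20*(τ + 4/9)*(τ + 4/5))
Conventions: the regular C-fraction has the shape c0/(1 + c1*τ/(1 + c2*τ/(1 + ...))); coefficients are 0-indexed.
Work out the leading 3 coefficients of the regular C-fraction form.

The regular C-fraction coefficients are [-171/64, 7/2, -45/56].

Taylor coefficients (expand at 0): a_0 = -171/64, a_1 = 1197/128, a_2 = -25821/1024.
c0 = a_0 = -171/64. Peel one level at a time: if S = 1 + c*τ/S' with S'(0) = 1, then c is the τ-coefficient of S and S' = c*τ/(S - 1).
S_1 = c0/f = 1 + (7/2)*τ + (45/16)*τ^2 + ...; c1 = 7/2.
S_2 = c1*τ/(S_1 - 1) = 1 + (-45/56)*τ + ...; c2 = -45/56.


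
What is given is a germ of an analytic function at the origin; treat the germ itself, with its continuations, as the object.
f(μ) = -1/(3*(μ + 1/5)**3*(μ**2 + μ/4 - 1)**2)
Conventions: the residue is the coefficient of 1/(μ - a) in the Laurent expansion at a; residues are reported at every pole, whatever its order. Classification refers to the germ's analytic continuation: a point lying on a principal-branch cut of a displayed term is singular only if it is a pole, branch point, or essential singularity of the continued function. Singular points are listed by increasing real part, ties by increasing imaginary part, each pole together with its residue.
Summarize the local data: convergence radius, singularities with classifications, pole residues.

Radius of convergence at 0: 1/5.
At -1/8 - (1/8)*sqrt(65): a pole of order 2; residue 104375000/312181203 + (198777720/17586207769)*sqrt(65).
At -1/5: a pole of order 3; residue -208750000/312181203.
At -1/8 + (1/8)*sqrt(65): a pole of order 2; residue 104375000/312181203 - (198777720/17586207769)*sqrt(65).

Denominator factor (μ**2 + μ/4 - 1)^2: discriminant 65/16, real irrational roots -1/8 + (1/8)*sqrt(65) and -1/8 - (1/8)*sqrt(65); poles of order 2, moduli -1/8 + (1/8)*sqrt(65) and 1/8 + (1/8)*sqrt(65).
Denominator factor (μ + 1/5)^3: pole of order 3 at -1/5, modulus 1/5.
The radius of convergence is the smallest modulus among the singular points: 1/5.
The factor μ**2 + μ/4 - 1 splits as (μ - a)(μ - a') with a = -1/8 - (1/8)*sqrt(65), a' = -1/8 + (1/8)*sqrt(65). At the order-2 pole a set g(μ) = (μ - a)^2*f(μ) = [-1/(3*(μ + 1/5)**3)] / (μ - a')^2.
Order-2 pole: residue = g'(a); g'(-1/8 - (1/8)*sqrt(65)) = 104375000/312181203 + (198777720/17586207769)*sqrt(65), so the residue is 104375000/312181203 + (198777720/17586207769)*sqrt(65).
At the order-3 pole -1/5 set g(μ) = (μ - (-1/5))^3*f(μ) = -1/(3*(μ**2 + μ/4 - 1)**2).
Order-3 pole: residue = g''(a)/2; g''(-1/5) = -417500000/312181203, so the residue is -208750000/312181203.
The factor μ**2 + μ/4 - 1 splits as (μ - a)(μ - a') with a = -1/8 + (1/8)*sqrt(65), a' = -1/8 - (1/8)*sqrt(65). At the order-2 pole a set g(μ) = (μ - a)^2*f(μ) = [-1/(3*(μ + 1/5)**3)] / (μ - a')^2.
Order-2 pole: residue = g'(a); g'(-1/8 + (1/8)*sqrt(65)) = 104375000/312181203 - (198777720/17586207769)*sqrt(65), so the residue is 104375000/312181203 - (198777720/17586207769)*sqrt(65).
List the singular points by increasing real part (a conjugate pair: the negative imaginary part first).


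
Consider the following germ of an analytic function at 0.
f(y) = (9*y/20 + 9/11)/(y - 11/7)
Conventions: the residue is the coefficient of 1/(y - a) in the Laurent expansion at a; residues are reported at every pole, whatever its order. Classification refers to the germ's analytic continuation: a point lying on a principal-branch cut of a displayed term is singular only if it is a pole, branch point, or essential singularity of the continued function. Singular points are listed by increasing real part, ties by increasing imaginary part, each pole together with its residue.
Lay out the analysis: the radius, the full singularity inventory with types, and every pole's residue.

Radius of convergence at 0: 11/7.
At 11/7: a pole of order 1; residue 2349/1540.

Denominator factor (y - 11/7): pole of order 1 at 11/7, modulus 11/7.
The radius of convergence is the smallest modulus among the singular points: 11/7.
At the order-1 pole 11/7 set g(y) = (y - (11/7))*f(y) = 9*y/20 + 9/11.
Simple pole: residue = g(a) at a = 11/7, which is 2349/1540.
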